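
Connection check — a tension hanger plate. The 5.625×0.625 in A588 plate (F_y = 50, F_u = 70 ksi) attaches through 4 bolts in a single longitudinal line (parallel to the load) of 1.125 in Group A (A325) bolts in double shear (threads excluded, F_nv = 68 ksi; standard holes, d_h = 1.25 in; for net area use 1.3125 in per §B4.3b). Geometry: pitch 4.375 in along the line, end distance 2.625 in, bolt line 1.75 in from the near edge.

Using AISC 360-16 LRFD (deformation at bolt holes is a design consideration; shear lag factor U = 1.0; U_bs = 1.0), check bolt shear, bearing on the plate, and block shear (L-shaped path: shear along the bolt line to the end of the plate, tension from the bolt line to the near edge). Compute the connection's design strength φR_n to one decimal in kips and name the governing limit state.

255.5 kips (block shear governs)

Bolt shear: A_b = π(1.125)²/4 = 0.99402 in². φR_n = 0.75 × 68 × 0.99402 × 4 × 2 = 405.6 kips.
Bearing (0.625 in plate, F_u = 70 ksi): end bolts L_c = 2.625 − 1.25/2 = 2, R_n = min(1.2×2×0.625×70, 2.4×1.125×0.625×70) = 105 kips/bolt; interior L_c = 4.375 − 1.25 = 3.125, R_n = 118.13 kips/bolt. φR_n = 0.75 × (1×105 + 3×118.13) = 344.5 kips.
Block shear: shear path 1×[2.625+3×4.375] = 1×15.75 in, A_gv = 9.8438, A_nv = 1×(15.75 − 3.5×1.3125)×0.625 = 6.9727 in²; tension to near edge: (1.75 − 0.5×1.3125)×0.625 = 0.68359 in². R_n = min(0.6×70×6.9727, 0.6×50×9.8438) + 1.0×70×0.68359 = min(292.85, 295.31) + 47.851 = 340.7 kips. φR_n = 0.75 × 340.7 = 255.5 kips.
Governing: min(405.6, 344.5, 255.5) = 255.5 kips → block shear.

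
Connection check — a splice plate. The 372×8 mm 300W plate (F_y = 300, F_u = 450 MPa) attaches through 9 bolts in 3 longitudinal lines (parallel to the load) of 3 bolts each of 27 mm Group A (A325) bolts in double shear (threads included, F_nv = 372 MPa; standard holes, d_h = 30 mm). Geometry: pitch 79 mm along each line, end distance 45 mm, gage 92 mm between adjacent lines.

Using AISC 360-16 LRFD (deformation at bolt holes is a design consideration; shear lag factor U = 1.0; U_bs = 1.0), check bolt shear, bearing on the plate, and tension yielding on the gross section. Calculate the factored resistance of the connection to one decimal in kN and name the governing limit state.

Bolt shear: A_b = π(27)²/4 = 572.56 mm². φR_n = 0.75 × 372 × 572.56 × 9 × 2 = 2875.4 kN.
Bearing (8 mm plate, F_u = 450 MPa): end bolts L_c = 45 − 30/2 = 30, R_n = min(1.2×30×8×450, 2.4×27×8×450) = 129.6 kN/bolt; interior L_c = 79 − 30 = 49, R_n = 211.68 kN/bolt. φR_n = 0.75 × (3×129.6 + 6×211.68) = 1244.2 kN.
Tension yield (gross): A_g = 372×8 = 2976 mm². φR_n = 0.90 × 300 × 2976 = 803.5 kN.
Governing: min(2875.4, 1244.2, 803.5) = 803.5 kN → gross-section yield.

803.5 kN (gross-section yield governs)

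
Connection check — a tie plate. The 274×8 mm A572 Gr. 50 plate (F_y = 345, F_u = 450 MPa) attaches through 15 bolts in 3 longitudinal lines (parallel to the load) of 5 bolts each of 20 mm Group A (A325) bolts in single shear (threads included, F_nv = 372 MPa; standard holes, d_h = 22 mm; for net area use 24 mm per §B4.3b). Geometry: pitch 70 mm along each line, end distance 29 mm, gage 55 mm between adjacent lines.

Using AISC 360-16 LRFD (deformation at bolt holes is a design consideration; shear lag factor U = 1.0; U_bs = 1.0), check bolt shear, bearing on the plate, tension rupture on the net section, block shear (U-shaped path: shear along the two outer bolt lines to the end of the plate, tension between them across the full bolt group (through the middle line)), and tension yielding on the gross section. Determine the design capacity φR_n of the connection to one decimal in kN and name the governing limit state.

Bolt shear: A_b = π(20)²/4 = 314.16 mm². φR_n = 0.75 × 372 × 314.16 × 15 × 1 = 1314.8 kN.
Bearing (8 mm plate, F_u = 450 MPa): end bolts L_c = 29 − 22/2 = 18, R_n = min(1.2×18×8×450, 2.4×20×8×450) = 77.76 kN/bolt; interior L_c = 70 − 22 = 48, R_n = 172.8 kN/bolt. φR_n = 0.75 × (3×77.76 + 12×172.8) = 1730.2 kN.
Tension rupture (net): A_n = (274 − 3×24)×8 = 1616 mm² (U = 1.0, A_e = A_n). φR_n = 0.75 × 450 × 1616 = 545.4 kN.
Block shear: shear path 2×[29+4×70] = 2×309 mm, A_gv = 4944, A_nv = 2×(309 − 4.5×24)×8 = 3216 mm²; tension across gage: (110 − 2×24)×8 = 496 mm². R_n = min(0.6×450×3216, 0.6×345×4944) + 1.0×450×496 = min(868.32, 1023.4) + 223.2 = 1091.5 kN. φR_n = 0.75 × 1091.5 = 818.6 kN.
Tension yield (gross): A_g = 274×8 = 2192 mm². φR_n = 0.90 × 345 × 2192 = 680.6 kN.
Governing: min(1314.8, 1730.2, 545.4, 818.6, 680.6) = 545.4 kN → net-section rupture.

545.4 kN (net-section rupture governs)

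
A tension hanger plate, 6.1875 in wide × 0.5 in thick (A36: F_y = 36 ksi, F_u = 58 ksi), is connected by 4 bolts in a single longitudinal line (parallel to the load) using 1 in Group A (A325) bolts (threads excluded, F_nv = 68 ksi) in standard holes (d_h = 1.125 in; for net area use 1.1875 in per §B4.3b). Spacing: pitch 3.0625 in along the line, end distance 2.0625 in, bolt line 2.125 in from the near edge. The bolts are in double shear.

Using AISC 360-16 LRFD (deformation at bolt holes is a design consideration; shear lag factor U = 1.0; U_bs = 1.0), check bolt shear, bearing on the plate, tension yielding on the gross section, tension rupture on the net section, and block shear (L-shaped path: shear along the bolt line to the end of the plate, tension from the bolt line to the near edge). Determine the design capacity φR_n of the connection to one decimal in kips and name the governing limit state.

100.2 kips (gross-section yield governs)

Bolt shear: A_b = π(1)²/4 = 0.7854 in². φR_n = 0.75 × 68 × 0.7854 × 4 × 2 = 320.4 kips.
Bearing (0.5 in plate, F_u = 58 ksi): end bolts L_c = 2.0625 − 1.125/2 = 1.5, R_n = min(1.2×1.5×0.5×58, 2.4×1×0.5×58) = 52.2 kips/bolt; interior L_c = 3.0625 − 1.125 = 1.9375, R_n = 67.425 kips/bolt. φR_n = 0.75 × (1×52.2 + 3×67.425) = 190.9 kips.
Tension yield (gross): A_g = 6.1875×0.5 = 3.0938 in². φR_n = 0.90 × 36 × 3.0938 = 100.2 kips.
Tension rupture (net): A_n = (6.1875 − 1×1.1875)×0.5 = 2.5 in² (U = 1.0, A_e = A_n). φR_n = 0.75 × 58 × 2.5 = 108.8 kips.
Block shear: shear path 1×[2.0625+3×3.0625] = 1×11.25 in, A_gv = 5.625, A_nv = 1×(11.25 − 3.5×1.1875)×0.5 = 3.5469 in²; tension to near edge: (2.125 − 0.5×1.1875)×0.5 = 0.76563 in². R_n = min(0.6×58×3.5469, 0.6×36×5.625) + 1.0×58×0.76563 = min(123.43, 121.5) + 44.407 = 165.91 kips. φR_n = 0.75 × 165.91 = 124.4 kips.
Governing: min(320.4, 190.9, 100.2, 108.8, 124.4) = 100.2 kips → gross-section yield.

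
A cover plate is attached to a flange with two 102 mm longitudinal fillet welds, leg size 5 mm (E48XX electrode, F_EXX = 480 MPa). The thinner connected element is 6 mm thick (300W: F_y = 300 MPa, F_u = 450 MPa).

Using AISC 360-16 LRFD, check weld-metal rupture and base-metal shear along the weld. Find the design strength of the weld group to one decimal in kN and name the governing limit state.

155.8 kN (weld metal governs)

Weld metal: throat = 0.707×5 = 3.535 mm, L = 2×102 = 204 mm. φR_n = 0.75 × 0.6 × 480 × 3.535 × 204 = 155.8 kN.
Base metal shear (6 mm plate): yield φR_n = 1.0×0.6×300×6×204 = 220.3 kN; rupture φR_n = 0.75×0.6×450×6×204 = 247.9 kN; take 220.3 kN (yield).
Governing: min(155.8, 220.3) = 155.8 kN → weld metal.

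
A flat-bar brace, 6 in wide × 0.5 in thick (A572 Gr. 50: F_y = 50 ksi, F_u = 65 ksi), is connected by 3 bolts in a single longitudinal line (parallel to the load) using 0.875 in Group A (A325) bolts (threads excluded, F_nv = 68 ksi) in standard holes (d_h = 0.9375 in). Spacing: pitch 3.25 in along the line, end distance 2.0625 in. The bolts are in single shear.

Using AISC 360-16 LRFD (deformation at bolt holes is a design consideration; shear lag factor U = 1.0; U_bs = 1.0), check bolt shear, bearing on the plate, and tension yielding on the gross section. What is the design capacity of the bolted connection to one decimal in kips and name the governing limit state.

Bolt shear: A_b = π(0.875)²/4 = 0.60132 in². φR_n = 0.75 × 68 × 0.60132 × 3 × 1 = 92.0 kips.
Bearing (0.5 in plate, F_u = 65 ksi): end bolts L_c = 2.0625 − 0.9375/2 = 1.59375, R_n = min(1.2×1.59375×0.5×65, 2.4×0.875×0.5×65) = 62.156 kips/bolt; interior L_c = 3.25 − 0.9375 = 2.3125, R_n = 68.25 kips/bolt. φR_n = 0.75 × (1×62.156 + 2×68.25) = 149.0 kips.
Tension yield (gross): A_g = 6×0.5 = 3 in². φR_n = 0.90 × 50 × 3 = 135.0 kips.
Governing: min(92.0, 149.0, 135.0) = 92.0 kips → bolt shear.

92.0 kips (bolt shear governs)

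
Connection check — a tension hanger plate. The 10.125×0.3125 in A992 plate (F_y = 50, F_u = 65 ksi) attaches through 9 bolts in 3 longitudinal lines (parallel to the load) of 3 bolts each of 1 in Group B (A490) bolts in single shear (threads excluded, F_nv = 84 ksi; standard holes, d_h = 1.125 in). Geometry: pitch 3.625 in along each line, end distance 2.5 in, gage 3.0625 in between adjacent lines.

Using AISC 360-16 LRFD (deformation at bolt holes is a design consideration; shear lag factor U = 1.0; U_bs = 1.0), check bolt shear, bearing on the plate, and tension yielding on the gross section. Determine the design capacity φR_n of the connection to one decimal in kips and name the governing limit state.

Bolt shear: A_b = π(1)²/4 = 0.7854 in². φR_n = 0.75 × 84 × 0.7854 × 9 × 1 = 445.3 kips.
Bearing (0.3125 in plate, F_u = 65 ksi): end bolts L_c = 2.5 − 1.125/2 = 1.9375, R_n = min(1.2×1.9375×0.3125×65, 2.4×1×0.3125×65) = 47.227 kips/bolt; interior L_c = 3.625 − 1.125 = 2.5, R_n = 48.75 kips/bolt. φR_n = 0.75 × (3×47.227 + 6×48.75) = 325.6 kips.
Tension yield (gross): A_g = 10.125×0.3125 = 3.1641 in². φR_n = 0.90 × 50 × 3.1641 = 142.4 kips.
Governing: min(445.3, 325.6, 142.4) = 142.4 kips → gross-section yield.

142.4 kips (gross-section yield governs)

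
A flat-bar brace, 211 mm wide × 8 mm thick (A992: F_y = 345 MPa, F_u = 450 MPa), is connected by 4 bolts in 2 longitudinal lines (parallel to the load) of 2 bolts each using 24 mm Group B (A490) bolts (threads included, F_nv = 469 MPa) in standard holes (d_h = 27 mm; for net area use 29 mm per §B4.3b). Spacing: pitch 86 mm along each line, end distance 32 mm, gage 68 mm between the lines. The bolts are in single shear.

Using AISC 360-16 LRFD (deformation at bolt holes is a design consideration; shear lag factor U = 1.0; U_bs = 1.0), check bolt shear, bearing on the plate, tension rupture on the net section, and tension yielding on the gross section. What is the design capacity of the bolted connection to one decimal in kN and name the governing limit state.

413.1 kN (net-section rupture governs)

Bolt shear: A_b = π(24)²/4 = 452.39 mm². φR_n = 0.75 × 469 × 452.39 × 4 × 1 = 636.5 kN.
Bearing (8 mm plate, F_u = 450 MPa): end bolts L_c = 32 − 27/2 = 18.5, R_n = min(1.2×18.5×8×450, 2.4×24×8×450) = 79.92 kN/bolt; interior L_c = 86 − 27 = 59, R_n = 207.36 kN/bolt. φR_n = 0.75 × (2×79.92 + 2×207.36) = 430.9 kN.
Tension rupture (net): A_n = (211 − 2×29)×8 = 1224 mm² (U = 1.0, A_e = A_n). φR_n = 0.75 × 450 × 1224 = 413.1 kN.
Tension yield (gross): A_g = 211×8 = 1688 mm². φR_n = 0.90 × 345 × 1688 = 524.1 kN.
Governing: min(636.5, 430.9, 413.1, 524.1) = 413.1 kN → net-section rupture.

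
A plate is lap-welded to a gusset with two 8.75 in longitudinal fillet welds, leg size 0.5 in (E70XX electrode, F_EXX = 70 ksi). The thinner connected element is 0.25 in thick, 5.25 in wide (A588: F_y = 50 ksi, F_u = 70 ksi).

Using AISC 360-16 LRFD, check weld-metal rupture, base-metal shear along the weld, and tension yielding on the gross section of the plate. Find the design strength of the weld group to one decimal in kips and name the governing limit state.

59.1 kips (gross-section yield governs)

Weld metal: throat = 0.707×0.5 = 0.3535 in, L = 2×8.75 = 17.5 in. φR_n = 0.75 × 0.6 × 70 × 0.3535 × 17.5 = 194.9 kips.
Base metal shear (0.25 in plate): yield φR_n = 1.0×0.6×50×0.25×17.5 = 131.3 kips; rupture φR_n = 0.75×0.6×70×0.25×17.5 = 137.8 kips; take 131.3 kips (yield).
Tension yield (gross): A_g = 5.25×0.25 = 1.3125 in². φR_n = 0.90 × 50 × 1.3125 = 59.1 kips.
Governing: min(194.9, 131.3, 59.1) = 59.1 kips → gross-section yield.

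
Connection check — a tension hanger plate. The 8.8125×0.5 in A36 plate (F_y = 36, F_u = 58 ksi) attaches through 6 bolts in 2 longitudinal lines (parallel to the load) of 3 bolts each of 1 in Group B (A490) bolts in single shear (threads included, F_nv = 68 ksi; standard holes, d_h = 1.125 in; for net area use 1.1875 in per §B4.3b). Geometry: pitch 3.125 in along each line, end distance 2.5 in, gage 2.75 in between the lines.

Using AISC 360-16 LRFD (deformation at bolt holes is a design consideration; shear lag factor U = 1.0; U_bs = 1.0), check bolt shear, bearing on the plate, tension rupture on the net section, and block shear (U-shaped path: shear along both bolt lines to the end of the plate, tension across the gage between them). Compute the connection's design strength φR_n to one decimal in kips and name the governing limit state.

Bolt shear: A_b = π(1)²/4 = 0.7854 in². φR_n = 0.75 × 68 × 0.7854 × 6 × 1 = 240.3 kips.
Bearing (0.5 in plate, F_u = 58 ksi): end bolts L_c = 2.5 − 1.125/2 = 1.9375, R_n = min(1.2×1.9375×0.5×58, 2.4×1×0.5×58) = 67.425 kips/bolt; interior L_c = 3.125 − 1.125 = 2, R_n = 69.6 kips/bolt. φR_n = 0.75 × (2×67.425 + 4×69.6) = 309.9 kips.
Tension rupture (net): A_n = (8.8125 − 2×1.1875)×0.5 = 3.2188 in² (U = 1.0, A_e = A_n). φR_n = 0.75 × 58 × 3.2188 = 140.0 kips.
Block shear: shear path 2×[2.5+2×3.125] = 2×8.75 in, A_gv = 8.75, A_nv = 2×(8.75 − 2.5×1.1875)×0.5 = 5.7813 in²; tension across gage: (2.75 − 1×1.1875)×0.5 = 0.78125 in². R_n = min(0.6×58×5.7813, 0.6×36×8.75) + 1.0×58×0.78125 = min(201.19, 189) + 45.313 = 234.31 kips. φR_n = 0.75 × 234.31 = 175.7 kips.
Governing: min(240.3, 309.9, 140.0, 175.7) = 140.0 kips → net-section rupture.

140.0 kips (net-section rupture governs)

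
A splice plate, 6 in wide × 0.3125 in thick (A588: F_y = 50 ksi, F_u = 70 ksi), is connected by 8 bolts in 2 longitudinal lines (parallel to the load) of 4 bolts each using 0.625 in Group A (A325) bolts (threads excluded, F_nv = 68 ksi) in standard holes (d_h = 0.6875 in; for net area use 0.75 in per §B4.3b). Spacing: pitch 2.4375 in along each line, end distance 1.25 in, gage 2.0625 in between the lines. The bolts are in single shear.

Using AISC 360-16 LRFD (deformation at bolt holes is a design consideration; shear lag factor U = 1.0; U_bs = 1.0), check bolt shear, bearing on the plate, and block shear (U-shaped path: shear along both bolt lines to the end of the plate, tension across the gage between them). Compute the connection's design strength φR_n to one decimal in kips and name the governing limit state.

125.2 kips (bolt shear governs)

Bolt shear: A_b = π(0.625)²/4 = 0.3068 in². φR_n = 0.75 × 68 × 0.3068 × 8 × 1 = 125.2 kips.
Bearing (0.3125 in plate, F_u = 70 ksi): end bolts L_c = 1.25 − 0.6875/2 = 0.90625, R_n = min(1.2×0.90625×0.3125×70, 2.4×0.625×0.3125×70) = 23.789 kips/bolt; interior L_c = 2.4375 − 0.6875 = 1.75, R_n = 32.813 kips/bolt. φR_n = 0.75 × (2×23.789 + 6×32.813) = 183.3 kips.
Block shear: shear path 2×[1.25+3×2.4375] = 2×8.5625 in, A_gv = 5.3516, A_nv = 2×(8.5625 − 3.5×0.75)×0.3125 = 3.7109 in²; tension across gage: (2.0625 − 1×0.75)×0.3125 = 0.41016 in². R_n = min(0.6×70×3.7109, 0.6×50×5.3516) + 1.0×70×0.41016 = min(155.86, 160.55) + 28.711 = 184.57 kips. φR_n = 0.75 × 184.57 = 138.4 kips.
Governing: min(125.2, 183.3, 138.4) = 125.2 kips → bolt shear.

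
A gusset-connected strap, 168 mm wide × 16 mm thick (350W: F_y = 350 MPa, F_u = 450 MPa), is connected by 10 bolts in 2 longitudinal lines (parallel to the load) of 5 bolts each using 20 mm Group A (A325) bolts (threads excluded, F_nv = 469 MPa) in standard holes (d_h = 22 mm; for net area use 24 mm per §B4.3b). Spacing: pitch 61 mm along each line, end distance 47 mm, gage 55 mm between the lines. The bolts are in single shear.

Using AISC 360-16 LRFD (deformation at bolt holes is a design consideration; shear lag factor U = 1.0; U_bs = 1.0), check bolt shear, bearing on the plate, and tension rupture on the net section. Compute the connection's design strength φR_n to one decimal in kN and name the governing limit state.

Bolt shear: A_b = π(20)²/4 = 314.16 mm². φR_n = 0.75 × 469 × 314.16 × 10 × 1 = 1105.1 kN.
Bearing (16 mm plate, F_u = 450 MPa): end bolts L_c = 47 − 22/2 = 36, R_n = min(1.2×36×16×450, 2.4×20×16×450) = 311.04 kN/bolt; interior L_c = 61 − 22 = 39, R_n = 336.96 kN/bolt. φR_n = 0.75 × (2×311.04 + 8×336.96) = 2488.3 kN.
Tension rupture (net): A_n = (168 − 2×24)×16 = 1920 mm² (U = 1.0, A_e = A_n). φR_n = 0.75 × 450 × 1920 = 648.0 kN.
Governing: min(1105.1, 2488.3, 648.0) = 648.0 kN → net-section rupture.

648.0 kN (net-section rupture governs)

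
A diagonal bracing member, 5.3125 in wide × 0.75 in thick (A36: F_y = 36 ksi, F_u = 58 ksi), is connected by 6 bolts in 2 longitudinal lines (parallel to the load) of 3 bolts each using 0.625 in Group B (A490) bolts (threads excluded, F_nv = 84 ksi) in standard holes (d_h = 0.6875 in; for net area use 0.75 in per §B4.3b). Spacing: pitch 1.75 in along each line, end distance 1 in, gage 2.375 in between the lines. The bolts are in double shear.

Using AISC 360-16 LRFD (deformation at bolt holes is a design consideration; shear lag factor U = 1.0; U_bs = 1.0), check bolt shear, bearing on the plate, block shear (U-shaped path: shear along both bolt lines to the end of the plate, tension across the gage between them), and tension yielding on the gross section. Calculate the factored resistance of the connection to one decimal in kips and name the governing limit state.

129.1 kips (gross-section yield governs)

Bolt shear: A_b = π(0.625)²/4 = 0.3068 in². φR_n = 0.75 × 84 × 0.3068 × 6 × 2 = 231.9 kips.
Bearing (0.75 in plate, F_u = 58 ksi): end bolts L_c = 1 − 0.6875/2 = 0.65625, R_n = min(1.2×0.65625×0.75×58, 2.4×0.625×0.75×58) = 34.256 kips/bolt; interior L_c = 1.75 − 0.6875 = 1.0625, R_n = 55.463 kips/bolt. φR_n = 0.75 × (2×34.256 + 4×55.463) = 217.8 kips.
Block shear: shear path 2×[1+2×1.75] = 2×4.5 in, A_gv = 6.75, A_nv = 2×(4.5 − 2.5×0.75)×0.75 = 3.9375 in²; tension across gage: (2.375 − 1×0.75)×0.75 = 1.2188 in². R_n = min(0.6×58×3.9375, 0.6×36×6.75) + 1.0×58×1.2188 = min(137.03, 145.8) + 70.69 = 207.72 kips. φR_n = 0.75 × 207.72 = 155.8 kips.
Tension yield (gross): A_g = 5.3125×0.75 = 3.9844 in². φR_n = 0.90 × 36 × 3.9844 = 129.1 kips.
Governing: min(231.9, 217.8, 155.8, 129.1) = 129.1 kips → gross-section yield.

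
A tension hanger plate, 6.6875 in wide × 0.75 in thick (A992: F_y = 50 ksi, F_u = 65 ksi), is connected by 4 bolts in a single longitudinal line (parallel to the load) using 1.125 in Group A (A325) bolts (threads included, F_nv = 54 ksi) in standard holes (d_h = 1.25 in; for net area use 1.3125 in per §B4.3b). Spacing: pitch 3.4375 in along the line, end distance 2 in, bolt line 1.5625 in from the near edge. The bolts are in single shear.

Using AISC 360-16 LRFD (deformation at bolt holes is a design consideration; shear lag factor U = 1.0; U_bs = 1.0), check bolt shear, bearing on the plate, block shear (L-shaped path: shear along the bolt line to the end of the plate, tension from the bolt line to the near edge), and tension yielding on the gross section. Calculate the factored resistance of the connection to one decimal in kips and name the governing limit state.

Bolt shear: A_b = π(1.125)²/4 = 0.99402 in². φR_n = 0.75 × 54 × 0.99402 × 4 × 1 = 161.0 kips.
Bearing (0.75 in plate, F_u = 65 ksi): end bolts L_c = 2 − 1.25/2 = 1.375, R_n = min(1.2×1.375×0.75×65, 2.4×1.125×0.75×65) = 80.438 kips/bolt; interior L_c = 3.4375 − 1.25 = 2.1875, R_n = 127.97 kips/bolt. φR_n = 0.75 × (1×80.438 + 3×127.97) = 348.3 kips.
Block shear: shear path 1×[2+3×3.4375] = 1×12.3125 in, A_gv = 9.2344, A_nv = 1×(12.3125 − 3.5×1.3125)×0.75 = 5.7891 in²; tension to near edge: (1.5625 − 0.5×1.3125)×0.75 = 0.67969 in². R_n = min(0.6×65×5.7891, 0.6×50×9.2344) + 1.0×65×0.67969 = min(225.77, 277.03) + 44.18 = 269.95 kips. φR_n = 0.75 × 269.95 = 202.5 kips.
Tension yield (gross): A_g = 6.6875×0.75 = 5.0156 in². φR_n = 0.90 × 50 × 5.0156 = 225.7 kips.
Governing: min(161.0, 348.3, 202.5, 225.7) = 161.0 kips → bolt shear.

161.0 kips (bolt shear governs)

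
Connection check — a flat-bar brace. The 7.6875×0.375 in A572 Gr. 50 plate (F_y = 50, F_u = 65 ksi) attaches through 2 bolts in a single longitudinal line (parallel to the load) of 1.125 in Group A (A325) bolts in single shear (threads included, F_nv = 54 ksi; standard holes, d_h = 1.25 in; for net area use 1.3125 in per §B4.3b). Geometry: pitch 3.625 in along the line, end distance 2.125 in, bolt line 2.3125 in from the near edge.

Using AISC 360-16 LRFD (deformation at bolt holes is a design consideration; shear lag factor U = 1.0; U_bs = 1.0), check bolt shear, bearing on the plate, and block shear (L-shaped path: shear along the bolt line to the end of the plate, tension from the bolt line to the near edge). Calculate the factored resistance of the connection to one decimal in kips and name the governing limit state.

71.8 kips (block shear governs)

Bolt shear: A_b = π(1.125)²/4 = 0.99402 in². φR_n = 0.75 × 54 × 0.99402 × 2 × 1 = 80.5 kips.
Bearing (0.375 in plate, F_u = 65 ksi): end bolts L_c = 2.125 − 1.25/2 = 1.5, R_n = min(1.2×1.5×0.375×65, 2.4×1.125×0.375×65) = 43.875 kips/bolt; interior L_c = 3.625 − 1.25 = 2.375, R_n = 65.813 kips/bolt. φR_n = 0.75 × (1×43.875 + 1×65.813) = 82.3 kips.
Block shear: shear path 1×[2.125+1×3.625] = 1×5.75 in, A_gv = 2.1563, A_nv = 1×(5.75 − 1.5×1.3125)×0.375 = 1.418 in²; tension to near edge: (2.3125 − 0.5×1.3125)×0.375 = 0.62109 in². R_n = min(0.6×65×1.418, 0.6×50×2.1563) + 1.0×65×0.62109 = min(55.302, 64.689) + 40.371 = 95.673 kips. φR_n = 0.75 × 95.673 = 71.8 kips.
Governing: min(80.5, 82.3, 71.8) = 71.8 kips → block shear.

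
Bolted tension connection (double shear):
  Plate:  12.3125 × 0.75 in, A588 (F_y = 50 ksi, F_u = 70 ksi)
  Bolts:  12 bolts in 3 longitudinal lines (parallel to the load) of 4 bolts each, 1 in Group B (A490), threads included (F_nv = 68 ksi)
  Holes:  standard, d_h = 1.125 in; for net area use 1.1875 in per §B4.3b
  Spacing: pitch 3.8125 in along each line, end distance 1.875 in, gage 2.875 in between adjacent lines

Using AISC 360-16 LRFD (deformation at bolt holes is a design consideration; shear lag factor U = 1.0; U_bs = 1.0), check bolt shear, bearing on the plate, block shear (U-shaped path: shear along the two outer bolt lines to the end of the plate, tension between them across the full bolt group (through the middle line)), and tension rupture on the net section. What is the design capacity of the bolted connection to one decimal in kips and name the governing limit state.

344.5 kips (net-section rupture governs)

Bolt shear: A_b = π(1)²/4 = 0.7854 in². φR_n = 0.75 × 68 × 0.7854 × 12 × 2 = 961.3 kips.
Bearing (0.75 in plate, F_u = 70 ksi): end bolts L_c = 1.875 − 1.125/2 = 1.3125, R_n = min(1.2×1.3125×0.75×70, 2.4×1×0.75×70) = 82.688 kips/bolt; interior L_c = 3.8125 − 1.125 = 2.6875, R_n = 126 kips/bolt. φR_n = 0.75 × (3×82.688 + 9×126) = 1036.5 kips.
Block shear: shear path 2×[1.875+3×3.8125] = 2×13.3125 in, A_gv = 19.969, A_nv = 2×(13.3125 − 3.5×1.1875)×0.75 = 13.734 in²; tension across gage: (5.75 − 2×1.1875)×0.75 = 2.5313 in². R_n = min(0.6×70×13.734, 0.6×50×19.969) + 1.0×70×2.5313 = min(576.83, 599.07) + 177.19 = 754.02 kips. φR_n = 0.75 × 754.02 = 565.5 kips.
Tension rupture (net): A_n = (12.3125 − 3×1.1875)×0.75 = 6.5625 in² (U = 1.0, A_e = A_n). φR_n = 0.75 × 70 × 6.5625 = 344.5 kips.
Governing: min(961.3, 1036.5, 565.5, 344.5) = 344.5 kips → net-section rupture.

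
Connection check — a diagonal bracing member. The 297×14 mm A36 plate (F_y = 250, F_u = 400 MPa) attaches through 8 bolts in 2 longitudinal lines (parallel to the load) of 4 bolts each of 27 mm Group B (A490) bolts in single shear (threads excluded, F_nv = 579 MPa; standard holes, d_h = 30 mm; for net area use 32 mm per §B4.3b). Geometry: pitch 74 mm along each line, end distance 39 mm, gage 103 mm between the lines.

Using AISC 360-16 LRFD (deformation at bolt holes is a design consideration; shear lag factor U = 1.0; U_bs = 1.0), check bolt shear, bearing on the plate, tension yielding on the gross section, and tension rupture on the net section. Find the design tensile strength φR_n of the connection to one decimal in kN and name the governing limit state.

Bolt shear: A_b = π(27)²/4 = 572.56 mm². φR_n = 0.75 × 579 × 572.56 × 8 × 1 = 1989.1 kN.
Bearing (14 mm plate, F_u = 400 MPa): end bolts L_c = 39 − 30/2 = 24, R_n = min(1.2×24×14×400, 2.4×27×14×400) = 161.28 kN/bolt; interior L_c = 74 − 30 = 44, R_n = 295.68 kN/bolt. φR_n = 0.75 × (2×161.28 + 6×295.68) = 1572.5 kN.
Tension yield (gross): A_g = 297×14 = 4158 mm². φR_n = 0.90 × 250 × 4158 = 935.6 kN.
Tension rupture (net): A_n = (297 − 2×32)×14 = 3262 mm² (U = 1.0, A_e = A_n). φR_n = 0.75 × 400 × 3262 = 978.6 kN.
Governing: min(1989.1, 1572.5, 935.6, 978.6) = 935.6 kN → gross-section yield.

935.6 kN (gross-section yield governs)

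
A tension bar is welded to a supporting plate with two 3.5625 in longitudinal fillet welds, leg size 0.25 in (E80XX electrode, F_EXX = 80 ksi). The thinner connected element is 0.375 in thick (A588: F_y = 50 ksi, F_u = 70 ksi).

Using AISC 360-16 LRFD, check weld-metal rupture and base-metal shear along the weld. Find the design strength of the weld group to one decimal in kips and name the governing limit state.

Weld metal: throat = 0.707×0.25 = 0.17675 in, L = 2×3.5625 = 7.125 in. φR_n = 0.75 × 0.6 × 80 × 0.17675 × 7.125 = 45.3 kips.
Base metal shear (0.375 in plate): yield φR_n = 1.0×0.6×50×0.375×7.125 = 80.2 kips; rupture φR_n = 0.75×0.6×70×0.375×7.125 = 84.2 kips; take 80.2 kips (yield).
Governing: min(45.3, 80.2) = 45.3 kips → weld metal.

45.3 kips (weld metal governs)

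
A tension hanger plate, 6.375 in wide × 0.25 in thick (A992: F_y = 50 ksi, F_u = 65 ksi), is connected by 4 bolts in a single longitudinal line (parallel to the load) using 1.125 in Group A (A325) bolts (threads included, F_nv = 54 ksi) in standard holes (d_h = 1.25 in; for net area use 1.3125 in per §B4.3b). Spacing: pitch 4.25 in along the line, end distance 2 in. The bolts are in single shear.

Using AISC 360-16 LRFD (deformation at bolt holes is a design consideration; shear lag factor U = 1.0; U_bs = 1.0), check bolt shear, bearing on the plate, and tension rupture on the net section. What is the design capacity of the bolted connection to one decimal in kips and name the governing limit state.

61.7 kips (net-section rupture governs)

Bolt shear: A_b = π(1.125)²/4 = 0.99402 in². φR_n = 0.75 × 54 × 0.99402 × 4 × 1 = 161.0 kips.
Bearing (0.25 in plate, F_u = 65 ksi): end bolts L_c = 2 − 1.25/2 = 1.375, R_n = min(1.2×1.375×0.25×65, 2.4×1.125×0.25×65) = 26.813 kips/bolt; interior L_c = 4.25 − 1.25 = 3, R_n = 43.875 kips/bolt. φR_n = 0.75 × (1×26.813 + 3×43.875) = 118.8 kips.
Tension rupture (net): A_n = (6.375 − 1×1.3125)×0.25 = 1.2656 in² (U = 1.0, A_e = A_n). φR_n = 0.75 × 65 × 1.2656 = 61.7 kips.
Governing: min(161.0, 118.8, 61.7) = 61.7 kips → net-section rupture.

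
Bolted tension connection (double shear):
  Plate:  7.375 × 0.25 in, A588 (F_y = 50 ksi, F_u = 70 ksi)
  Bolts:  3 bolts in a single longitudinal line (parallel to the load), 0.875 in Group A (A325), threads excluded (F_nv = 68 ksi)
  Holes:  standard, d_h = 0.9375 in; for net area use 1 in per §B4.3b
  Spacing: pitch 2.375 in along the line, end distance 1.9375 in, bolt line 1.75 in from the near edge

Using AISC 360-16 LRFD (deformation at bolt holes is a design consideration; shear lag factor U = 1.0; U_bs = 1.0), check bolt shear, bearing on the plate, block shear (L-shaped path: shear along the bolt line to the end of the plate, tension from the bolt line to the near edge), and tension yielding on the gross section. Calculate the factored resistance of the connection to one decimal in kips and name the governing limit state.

Bolt shear: A_b = π(0.875)²/4 = 0.60132 in². φR_n = 0.75 × 68 × 0.60132 × 3 × 2 = 184.0 kips.
Bearing (0.25 in plate, F_u = 70 ksi): end bolts L_c = 1.9375 − 0.9375/2 = 1.46875, R_n = min(1.2×1.46875×0.25×70, 2.4×0.875×0.25×70) = 30.844 kips/bolt; interior L_c = 2.375 − 0.9375 = 1.4375, R_n = 30.188 kips/bolt. φR_n = 0.75 × (1×30.844 + 2×30.188) = 68.4 kips.
Block shear: shear path 1×[1.9375+2×2.375] = 1×6.6875 in, A_gv = 1.6719, A_nv = 1×(6.6875 − 2.5×1)×0.25 = 1.0469 in²; tension to near edge: (1.75 − 0.5×1)×0.25 = 0.3125 in². R_n = min(0.6×70×1.0469, 0.6×50×1.6719) + 1.0×70×0.3125 = min(43.97, 50.157) + 21.875 = 65.845 kips. φR_n = 0.75 × 65.845 = 49.4 kips.
Tension yield (gross): A_g = 7.375×0.25 = 1.8438 in². φR_n = 0.90 × 50 × 1.8438 = 83.0 kips.
Governing: min(184.0, 68.4, 49.4, 83.0) = 49.4 kips → block shear.

49.4 kips (block shear governs)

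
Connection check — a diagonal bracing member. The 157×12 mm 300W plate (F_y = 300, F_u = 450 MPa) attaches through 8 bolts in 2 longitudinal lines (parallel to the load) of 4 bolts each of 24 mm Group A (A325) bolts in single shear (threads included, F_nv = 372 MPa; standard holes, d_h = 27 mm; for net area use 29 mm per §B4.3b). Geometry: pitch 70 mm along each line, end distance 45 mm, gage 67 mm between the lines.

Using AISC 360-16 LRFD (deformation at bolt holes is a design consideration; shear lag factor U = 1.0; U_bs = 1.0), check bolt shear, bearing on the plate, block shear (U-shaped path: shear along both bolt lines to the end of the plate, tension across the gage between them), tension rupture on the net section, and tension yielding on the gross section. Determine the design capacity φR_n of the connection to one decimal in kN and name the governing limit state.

401.0 kN (net-section rupture governs)

Bolt shear: A_b = π(24)²/4 = 452.39 mm². φR_n = 0.75 × 372 × 452.39 × 8 × 1 = 1009.7 kN.
Bearing (12 mm plate, F_u = 450 MPa): end bolts L_c = 45 − 27/2 = 31.5, R_n = min(1.2×31.5×12×450, 2.4×24×12×450) = 204.12 kN/bolt; interior L_c = 70 − 27 = 43, R_n = 278.64 kN/bolt. φR_n = 0.75 × (2×204.12 + 6×278.64) = 1560.1 kN.
Block shear: shear path 2×[45+3×70] = 2×255 mm, A_gv = 6120, A_nv = 2×(255 − 3.5×29)×12 = 3684 mm²; tension across gage: (67 − 1×29)×12 = 456 mm². R_n = min(0.6×450×3684, 0.6×300×6120) + 1.0×450×456 = min(994.68, 1101.6) + 205.2 = 1199.9 kN. φR_n = 0.75 × 1199.9 = 899.9 kN.
Tension rupture (net): A_n = (157 − 2×29)×12 = 1188 mm² (U = 1.0, A_e = A_n). φR_n = 0.75 × 450 × 1188 = 401.0 kN.
Tension yield (gross): A_g = 157×12 = 1884 mm². φR_n = 0.90 × 300 × 1884 = 508.7 kN.
Governing: min(1009.7, 1560.1, 899.9, 401.0, 508.7) = 401.0 kN → net-section rupture.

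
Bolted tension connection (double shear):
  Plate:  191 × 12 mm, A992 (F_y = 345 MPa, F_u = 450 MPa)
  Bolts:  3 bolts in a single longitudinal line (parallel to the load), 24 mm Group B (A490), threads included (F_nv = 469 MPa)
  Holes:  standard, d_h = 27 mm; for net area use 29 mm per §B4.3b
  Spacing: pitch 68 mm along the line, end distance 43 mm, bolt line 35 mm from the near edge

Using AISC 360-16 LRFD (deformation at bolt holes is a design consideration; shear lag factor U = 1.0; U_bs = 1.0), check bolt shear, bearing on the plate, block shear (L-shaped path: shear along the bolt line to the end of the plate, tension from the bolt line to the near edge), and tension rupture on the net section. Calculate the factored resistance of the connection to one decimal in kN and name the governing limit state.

Bolt shear: A_b = π(24)²/4 = 452.39 mm². φR_n = 0.75 × 469 × 452.39 × 3 × 2 = 954.8 kN.
Bearing (12 mm plate, F_u = 450 MPa): end bolts L_c = 43 − 27/2 = 29.5, R_n = min(1.2×29.5×12×450, 2.4×24×12×450) = 191.16 kN/bolt; interior L_c = 68 − 27 = 41, R_n = 265.68 kN/bolt. φR_n = 0.75 × (1×191.16 + 2×265.68) = 541.9 kN.
Block shear: shear path 1×[43+2×68] = 1×179 mm, A_gv = 2148, A_nv = 1×(179 − 2.5×29)×12 = 1278 mm²; tension to near edge: (35 − 0.5×29)×12 = 246 mm². R_n = min(0.6×450×1278, 0.6×345×2148) + 1.0×450×246 = min(345.06, 444.64) + 110.7 = 455.76 kN. φR_n = 0.75 × 455.76 = 341.8 kN.
Tension rupture (net): A_n = (191 − 1×29)×12 = 1944 mm² (U = 1.0, A_e = A_n). φR_n = 0.75 × 450 × 1944 = 656.1 kN.
Governing: min(954.8, 541.9, 341.8, 656.1) = 341.8 kN → block shear.

341.8 kN (block shear governs)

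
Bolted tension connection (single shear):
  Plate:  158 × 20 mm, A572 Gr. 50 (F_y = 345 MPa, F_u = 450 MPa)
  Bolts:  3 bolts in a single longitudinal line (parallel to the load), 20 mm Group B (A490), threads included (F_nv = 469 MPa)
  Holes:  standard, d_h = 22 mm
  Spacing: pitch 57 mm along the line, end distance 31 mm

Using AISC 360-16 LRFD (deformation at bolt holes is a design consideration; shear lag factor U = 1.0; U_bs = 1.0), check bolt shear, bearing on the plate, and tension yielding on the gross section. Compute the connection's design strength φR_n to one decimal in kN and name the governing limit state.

331.5 kN (bolt shear governs)

Bolt shear: A_b = π(20)²/4 = 314.16 mm². φR_n = 0.75 × 469 × 314.16 × 3 × 1 = 331.5 kN.
Bearing (20 mm plate, F_u = 450 MPa): end bolts L_c = 31 − 22/2 = 20, R_n = min(1.2×20×20×450, 2.4×20×20×450) = 216 kN/bolt; interior L_c = 57 − 22 = 35, R_n = 378 kN/bolt. φR_n = 0.75 × (1×216 + 2×378) = 729.0 kN.
Tension yield (gross): A_g = 158×20 = 3160 mm². φR_n = 0.90 × 345 × 3160 = 981.2 kN.
Governing: min(331.5, 729.0, 981.2) = 331.5 kN → bolt shear.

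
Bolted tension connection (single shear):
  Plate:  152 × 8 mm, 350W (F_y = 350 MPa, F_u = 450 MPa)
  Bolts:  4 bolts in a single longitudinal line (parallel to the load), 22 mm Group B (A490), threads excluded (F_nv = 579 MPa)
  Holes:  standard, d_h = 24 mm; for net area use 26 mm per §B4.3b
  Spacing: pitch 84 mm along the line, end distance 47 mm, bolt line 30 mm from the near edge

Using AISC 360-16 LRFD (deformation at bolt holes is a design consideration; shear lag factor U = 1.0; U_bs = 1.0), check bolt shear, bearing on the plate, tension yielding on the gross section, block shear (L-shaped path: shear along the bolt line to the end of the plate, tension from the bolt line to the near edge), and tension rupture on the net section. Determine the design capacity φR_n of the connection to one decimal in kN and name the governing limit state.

Bolt shear: A_b = π(22)²/4 = 380.13 mm². φR_n = 0.75 × 579 × 380.13 × 4 × 1 = 660.3 kN.
Bearing (8 mm plate, F_u = 450 MPa): end bolts L_c = 47 − 24/2 = 35, R_n = min(1.2×35×8×450, 2.4×22×8×450) = 151.2 kN/bolt; interior L_c = 84 − 24 = 60, R_n = 190.08 kN/bolt. φR_n = 0.75 × (1×151.2 + 3×190.08) = 541.1 kN.
Tension yield (gross): A_g = 152×8 = 1216 mm². φR_n = 0.90 × 350 × 1216 = 383.0 kN.
Block shear: shear path 1×[47+3×84] = 1×299 mm, A_gv = 2392, A_nv = 1×(299 − 3.5×26)×8 = 1664 mm²; tension to near edge: (30 − 0.5×26)×8 = 136 mm². R_n = min(0.6×450×1664, 0.6×350×2392) + 1.0×450×136 = min(449.28, 502.32) + 61.2 = 510.48 kN. φR_n = 0.75 × 510.48 = 382.9 kN.
Tension rupture (net): A_n = (152 − 1×26)×8 = 1008 mm² (U = 1.0, A_e = A_n). φR_n = 0.75 × 450 × 1008 = 340.2 kN.
Governing: min(660.3, 541.1, 383.0, 382.9, 340.2) = 340.2 kN → net-section rupture.

340.2 kN (net-section rupture governs)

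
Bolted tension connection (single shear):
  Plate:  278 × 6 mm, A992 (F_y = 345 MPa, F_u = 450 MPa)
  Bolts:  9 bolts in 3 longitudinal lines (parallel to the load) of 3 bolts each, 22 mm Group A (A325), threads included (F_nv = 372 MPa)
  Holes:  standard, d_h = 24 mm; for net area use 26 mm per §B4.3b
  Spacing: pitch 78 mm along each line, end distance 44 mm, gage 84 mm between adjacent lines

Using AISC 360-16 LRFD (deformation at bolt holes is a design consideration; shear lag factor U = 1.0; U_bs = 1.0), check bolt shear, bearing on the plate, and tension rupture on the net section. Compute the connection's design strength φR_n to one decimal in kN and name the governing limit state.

405.0 kN (net-section rupture governs)

Bolt shear: A_b = π(22)²/4 = 380.13 mm². φR_n = 0.75 × 372 × 380.13 × 9 × 1 = 954.5 kN.
Bearing (6 mm plate, F_u = 450 MPa): end bolts L_c = 44 − 24/2 = 32, R_n = min(1.2×32×6×450, 2.4×22×6×450) = 103.68 kN/bolt; interior L_c = 78 − 24 = 54, R_n = 142.56 kN/bolt. φR_n = 0.75 × (3×103.68 + 6×142.56) = 874.8 kN.
Tension rupture (net): A_n = (278 − 3×26)×6 = 1200 mm² (U = 1.0, A_e = A_n). φR_n = 0.75 × 450 × 1200 = 405.0 kN.
Governing: min(954.5, 874.8, 405.0) = 405.0 kN → net-section rupture.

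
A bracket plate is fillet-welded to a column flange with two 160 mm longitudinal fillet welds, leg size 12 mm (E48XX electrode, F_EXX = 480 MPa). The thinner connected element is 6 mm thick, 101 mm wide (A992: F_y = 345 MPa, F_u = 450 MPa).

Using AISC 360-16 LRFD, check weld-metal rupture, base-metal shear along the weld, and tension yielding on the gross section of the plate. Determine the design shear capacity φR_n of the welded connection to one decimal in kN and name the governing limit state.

188.2 kN (gross-section yield governs)

Weld metal: throat = 0.707×12 = 8.484 mm, L = 2×160 = 320 mm. φR_n = 0.75 × 0.6 × 480 × 8.484 × 320 = 586.4 kN.
Base metal shear (6 mm plate): yield φR_n = 1.0×0.6×345×6×320 = 397.4 kN; rupture φR_n = 0.75×0.6×450×6×320 = 388.8 kN; take 388.8 kN (rupture).
Tension yield (gross): A_g = 101×6 = 606 mm². φR_n = 0.90 × 345 × 606 = 188.2 kN.
Governing: min(586.4, 388.8, 188.2) = 188.2 kN → gross-section yield.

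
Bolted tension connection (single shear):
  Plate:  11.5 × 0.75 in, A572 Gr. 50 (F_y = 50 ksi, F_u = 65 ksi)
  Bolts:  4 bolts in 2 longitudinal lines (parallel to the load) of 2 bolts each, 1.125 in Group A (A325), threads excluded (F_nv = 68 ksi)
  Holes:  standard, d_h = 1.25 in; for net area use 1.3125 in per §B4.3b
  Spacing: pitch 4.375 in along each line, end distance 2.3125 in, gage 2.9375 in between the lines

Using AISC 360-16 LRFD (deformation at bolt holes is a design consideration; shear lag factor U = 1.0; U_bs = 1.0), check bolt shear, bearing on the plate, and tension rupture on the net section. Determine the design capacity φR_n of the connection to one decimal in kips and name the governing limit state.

Bolt shear: A_b = π(1.125)²/4 = 0.99402 in². φR_n = 0.75 × 68 × 0.99402 × 4 × 1 = 202.8 kips.
Bearing (0.75 in plate, F_u = 65 ksi): end bolts L_c = 2.3125 − 1.25/2 = 1.6875, R_n = min(1.2×1.6875×0.75×65, 2.4×1.125×0.75×65) = 98.719 kips/bolt; interior L_c = 4.375 − 1.25 = 3.125, R_n = 131.63 kips/bolt. φR_n = 0.75 × (2×98.719 + 2×131.63) = 345.5 kips.
Tension rupture (net): A_n = (11.5 − 2×1.3125)×0.75 = 6.6563 in² (U = 1.0, A_e = A_n). φR_n = 0.75 × 65 × 6.6563 = 324.5 kips.
Governing: min(202.8, 345.5, 324.5) = 202.8 kips → bolt shear.

202.8 kips (bolt shear governs)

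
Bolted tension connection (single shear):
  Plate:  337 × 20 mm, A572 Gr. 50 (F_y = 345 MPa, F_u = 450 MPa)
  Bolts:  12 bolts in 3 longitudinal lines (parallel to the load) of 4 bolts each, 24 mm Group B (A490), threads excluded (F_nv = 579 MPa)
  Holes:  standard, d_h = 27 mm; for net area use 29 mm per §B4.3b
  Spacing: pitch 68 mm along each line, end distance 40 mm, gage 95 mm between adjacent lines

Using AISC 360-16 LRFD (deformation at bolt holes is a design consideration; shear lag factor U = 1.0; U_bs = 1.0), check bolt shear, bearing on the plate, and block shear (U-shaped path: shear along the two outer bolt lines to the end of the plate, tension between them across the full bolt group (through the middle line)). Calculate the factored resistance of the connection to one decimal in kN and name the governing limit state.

Bolt shear: A_b = π(24)²/4 = 452.39 mm². φR_n = 0.75 × 579 × 452.39 × 12 × 1 = 2357.4 kN.
Bearing (20 mm plate, F_u = 450 MPa): end bolts L_c = 40 − 27/2 = 26.5, R_n = min(1.2×26.5×20×450, 2.4×24×20×450) = 286.2 kN/bolt; interior L_c = 68 − 27 = 41, R_n = 442.8 kN/bolt. φR_n = 0.75 × (3×286.2 + 9×442.8) = 3632.9 kN.
Block shear: shear path 2×[40+3×68] = 2×244 mm, A_gv = 9760, A_nv = 2×(244 − 3.5×29)×20 = 5700 mm²; tension across gage: (190 − 2×29)×20 = 2640 mm². R_n = min(0.6×450×5700, 0.6×345×9760) + 1.0×450×2640 = min(1539, 2020.3) + 1188 = 2727 kN. φR_n = 0.75 × 2727 = 2045.3 kN.
Governing: min(2357.4, 3632.9, 2045.3) = 2045.3 kN → block shear.

2045.3 kN (block shear governs)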